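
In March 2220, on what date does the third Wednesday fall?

March 15, 2220

March 1, 2220 is a Wednesday.
The first Wednesday is therefore March 1 (same day).
The third Wednesday is 1 + 2×7 = March 15.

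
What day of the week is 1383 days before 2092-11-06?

First find the weekday of Nov 6, 2092. Doomsday rule: the anchor day for the 2000s is Tuesday. For year 92: 92÷12 = 7 r 8, and 8÷4 = 2, so 7+8+2 = 17.
Tuesday + 17 ≡ Friday — that's 2092's doomsday.
In November the doomsday date is Nov 7.
Nov 6 is 1 day before Nov 7; 1 mod 7 = 1, so Friday − 1 = Thursday.
1383 mod 7 = 4, so 1383 days before a Thursday is Thursday − 4 = Sunday.

Sunday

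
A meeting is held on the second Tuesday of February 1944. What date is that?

February 8, 1944

February 1, 1944 is a Tuesday.
The first Tuesday is therefore February 1 (same day).
The second Tuesday is 1 + 1×7 = February 8.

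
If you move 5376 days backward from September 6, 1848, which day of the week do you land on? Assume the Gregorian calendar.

Sep 6, 1848 is a Wednesday.
5376 mod 7 = 0, so 5376 days before a Wednesday is Wednesday − 0 = Wednesday.

Wednesday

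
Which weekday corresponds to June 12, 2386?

Doomsday rule: the anchor day for the 2300s is Wednesday. For year 86: 86÷12 = 7 r 2, and 2÷4 = 0, so 7+2+0 = 9.
Wednesday + 9 ≡ Friday — that's 2386's doomsday.
In June the doomsday date is Jun 6.
Jun 12 is 6 days after Jun 6; 6 mod 7 = 6, so Friday + 6 = Thursday.

Thursday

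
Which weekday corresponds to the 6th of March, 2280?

Doomsday rule: the anchor day for the 2200s is Friday. For year 80: 80÷12 = 6 r 8, and 8÷4 = 2, so 6+8+2 = 16.
Friday + 16 ≡ Sunday — that's 2280's doomsday.
In March the doomsday date is Mar 14.
Mar 6 is 8 days before Mar 14; 8 mod 7 = 1, so Sunday − 1 = Saturday.

Saturday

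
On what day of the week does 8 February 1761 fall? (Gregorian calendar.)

Sunday

Doomsday rule: the anchor day for the 1700s is Sunday. For year 61: 61÷12 = 5 r 1, and 1÷4 = 0, so 5+1+0 = 6.
Sunday + 6 ≡ Saturday — that's 1761's doomsday.
In February the doomsday date is Feb 28 (1761 is not a leap year).
Feb 8 is 20 days before Feb 28; 20 mod 7 = 6, so Saturday − 6 = Sunday.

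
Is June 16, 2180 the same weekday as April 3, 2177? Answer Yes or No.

No

From Apr 3, 2177 to Jun 16, 2180 is 1170 days.
1170 mod 7 = 1, so they are different weekdays.
(Apr 3, 2177 is a Thursday; Jun 16, 2180 is a Friday.)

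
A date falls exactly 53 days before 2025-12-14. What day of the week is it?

Wednesday

Dec 14, 2025 is a Sunday.
53 mod 7 = 4, so 53 days before a Sunday is Sunday − 4 = Wednesday.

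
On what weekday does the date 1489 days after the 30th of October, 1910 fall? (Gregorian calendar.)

Friday

First find the weekday of Oct 30, 1910. Doomsday rule: the anchor day for the 1900s is Wednesday. For year 10: 10÷12 = 0 r 10, and 10÷4 = 2, so 0+10+2 = 12.
Wednesday + 12 ≡ Monday — that's 1910's doomsday.
In October the doomsday date is Oct 10.
Oct 30 is 20 days after Oct 10; 20 mod 7 = 6, so Monday + 6 = Sunday.
1489 mod 7 = 5, so 1489 days after a Sunday is Sunday + 5 = Friday.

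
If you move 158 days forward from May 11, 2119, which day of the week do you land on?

Monday

First find the weekday of May 11, 2119. Doomsday rule: the anchor day for the 2100s is Sunday. For year 19: 19÷12 = 1 r 7, and 7÷4 = 1, so 1+7+1 = 9.
Sunday + 9 ≡ Tuesday — that's 2119's doomsday.
In May the doomsday date is May 9.
May 11 is 2 days after May 9; 2 mod 7 = 2, so Tuesday + 2 = Thursday.
158 mod 7 = 4, so 158 days after a Thursday is Thursday + 4 = Monday.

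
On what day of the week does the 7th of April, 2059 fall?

Monday

January 1, 2059 is a Wednesday.
Jan 1, 2059 → Feb 1, 2059: 31 days (January has 31).
Feb 1, 2059 → Mar 1, 2059: 28 days (February has 28).
Mar 1, 2059 → Apr 1, 2059: 31 days (March has 31).
Apr 1, 2059 → Apr 7, 2059: 6 days.
Total: 96 days.
96 mod 7 = 5, so Wednesday + 5 = Monday.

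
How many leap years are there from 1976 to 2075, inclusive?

Multiples of 4 in [1976,2075]: 25.
Of those, multiples of 100: 1 (not leap unless ÷400).
Multiples of 400: 1.
Leap years = 25 − 1 + 1 = 25.

25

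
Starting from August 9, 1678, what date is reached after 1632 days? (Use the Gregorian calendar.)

+365 (one year) → Aug 9, 1679 (1267 left).
+366 (one year; includes Feb 29, 1680) → Aug 9, 1680 (901 left).
+365 (one year) → Aug 9, 1681 (536 left).
+365 (one year) → Aug 9, 1682 (171 left).
Aug has 31 days: +23 → Sep 1, 1682 (148 left).
Sep has 30 days: +30 → Oct 1, 1682 (118 left).
Oct has 31 days: +31 → Nov 1, 1682 (87 left).
Nov has 30 days: +30 → Dec 1, 1682 (57 left).
Dec has 31 days: +31 → Jan 1, 1683 (26 left).
+26 → Jan 27, 1683.

January 27, 1683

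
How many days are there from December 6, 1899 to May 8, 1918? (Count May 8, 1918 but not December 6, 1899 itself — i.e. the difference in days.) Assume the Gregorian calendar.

Dec 6, 1899 → Dec 6, 1900: 365 days.
Dec 6, 1900 → Dec 6, 1901: 365 days.
Dec 6, 1901 → Dec 6, 1902: 365 days.
Dec 6, 1902 → Dec 6, 1903: 365 days.
Dec 6, 1903 → Dec 6, 1904: 366 days (Feb 29, 1904 is in that span).
Dec 6, 1904 → Dec 6, 1905: 365 days.
Dec 6, 1905 → Dec 6, 1906: 365 days.
Dec 6, 1906 → Dec 6, 1907: 365 days.
Dec 6, 1907 → Dec 6, 1908: 366 days (Feb 29, 1908 is in that span).
Dec 6, 1908 → Dec 6, 1909: 365 days.
Dec 6, 1909 → Dec 6, 1910: 365 days.
Dec 6, 1910 → Dec 6, 1911: 365 days.
Dec 6, 1911 → Dec 6, 1912: 366 days (Feb 29, 1912 is in that span).
Dec 6, 1912 → Dec 6, 1913: 365 days.
Dec 6, 1913 → Dec 6, 1914: 365 days.
Dec 6, 1914 → Dec 6, 1915: 365 days.
Dec 6, 1915 → Dec 6, 1916: 366 days (Feb 29, 1916 is in that span).
Dec 6, 1916 → Dec 6, 1917: 365 days.
Dec 6, 1917 → Jan 6, 1918: 31 days (December has 31).
Jan 6, 1918 → Feb 6, 1918: 31 days (January has 31).
Feb 6, 1918 → Mar 6, 1918: 28 days (February has 28).
Mar 6, 1918 → Apr 6, 1918: 31 days (March has 31).
Apr 6, 1918 → May 6, 1918: 30 days (April has 30).
May 6, 1918 → May 8, 1918: 2 days.
Total: 6727 days.

6727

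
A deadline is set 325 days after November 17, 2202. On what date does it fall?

October 8, 2203

Nov has 30 days: +14 → Dec 1, 2202 (311 left).
Dec has 31 days: +31 → Jan 1, 2203 (280 left).
Jan has 31 days: +31 → Feb 1, 2203 (249 left).
Feb has 28 days: +28 → Mar 1, 2203 (221 left).
Mar has 31 days: +31 → Apr 1, 2203 (190 left).
Apr has 30 days: +30 → May 1, 2203 (160 left).
May has 31 days: +31 → Jun 1, 2203 (129 left).
Jun has 30 days: +30 → Jul 1, 2203 (99 left).
Jul has 31 days: +31 → Aug 1, 2203 (68 left).
Aug has 31 days: +31 → Sep 1, 2203 (37 left).
Sep has 30 days: +30 → Oct 1, 2203 (7 left).
+7 → Oct 8, 2203.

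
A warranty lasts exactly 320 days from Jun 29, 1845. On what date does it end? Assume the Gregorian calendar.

Jun has 30 days: +2 → Jul 1, 1845 (318 left).
Jul has 31 days: +31 → Aug 1, 1845 (287 left).
Aug has 31 days: +31 → Sep 1, 1845 (256 left).
Sep has 30 days: +30 → Oct 1, 1845 (226 left).
Oct has 31 days: +31 → Nov 1, 1845 (195 left).
Nov has 30 days: +30 → Dec 1, 1845 (165 left).
Dec has 31 days: +31 → Jan 1, 1846 (134 left).
Jan has 31 days: +31 → Feb 1, 1846 (103 left).
Feb has 28 days: +28 → Mar 1, 1846 (75 left).
Mar has 31 days: +31 → Apr 1, 1846 (44 left).
Apr has 30 days: +30 → May 1, 1846 (14 left).
+14 → May 15, 1846.

May 15, 1846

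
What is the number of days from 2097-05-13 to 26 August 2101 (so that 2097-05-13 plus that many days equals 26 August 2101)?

May 13, 2097 → May 13, 2098: 365 days.
May 13, 2098 → May 13, 2099: 365 days.
May 13, 2099 → May 13, 2100: 365 days.
May 13, 2100 → May 13, 2101: 365 days.
May 13, 2101 → Jun 13, 2101: 31 days (May has 31).
Jun 13, 2101 → Jul 13, 2101: 30 days (June has 30).
Jul 13, 2101 → Aug 13, 2101: 31 days (July has 31).
Aug 13, 2101 → Aug 26, 2101: 13 days.
Total: 1565 days.

1565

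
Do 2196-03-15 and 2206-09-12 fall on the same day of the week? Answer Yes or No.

From Mar 15, 2196 to Sep 12, 2206 is 3832 days.
3832 mod 7 = 3, so they are different weekdays.
(Mar 15, 2196 is a Tuesday; Sep 12, 2206 is a Friday.)

No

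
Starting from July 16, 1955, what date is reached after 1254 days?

December 21, 1958

+366 (one year; includes Feb 29, 1956) → Jul 16, 1956 (888 left).
+365 (one year) → Jul 16, 1957 (523 left).
+365 (one year) → Jul 16, 1958 (158 left).
Jul has 31 days: +16 → Aug 1, 1958 (142 left).
Aug has 31 days: +31 → Sep 1, 1958 (111 left).
Sep has 30 days: +30 → Oct 1, 1958 (81 left).
Oct has 31 days: +31 → Nov 1, 1958 (50 left).
Nov has 30 days: +30 → Dec 1, 1958 (20 left).
+20 → Dec 21, 1958.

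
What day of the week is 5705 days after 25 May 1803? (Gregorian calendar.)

First find the weekday of May 25, 1803. Doomsday rule: the anchor day for the 1800s is Friday. For year 03: 3÷12 = 0 r 3, and 3÷4 = 0, so 0+3+0 = 3.
Friday + 3 ≡ Monday — that's 1803's doomsday.
In May the doomsday date is May 9.
May 25 is 16 days after May 9; 16 mod 7 = 2, so Monday + 2 = Wednesday.
5705 mod 7 = 0, so 5705 days after a Wednesday is Wednesday + 0 = Wednesday.

Wednesday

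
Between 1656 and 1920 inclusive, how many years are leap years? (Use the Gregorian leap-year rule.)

64

Multiples of 4 in [1656,1920]: 67.
Of those, multiples of 100: 3 (not leap unless ÷400).
Multiples of 400: 0.
Leap years = 67 − 3 + 0 = 64.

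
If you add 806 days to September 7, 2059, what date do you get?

November 21, 2061

+366 (one year; includes Feb 29, 2060) → Sep 7, 2060 (440 left).
+365 (one year) → Sep 7, 2061 (75 left).
Sep has 30 days: +24 → Oct 1, 2061 (51 left).
Oct has 31 days: +31 → Nov 1, 2061 (20 left).
+20 → Nov 21, 2061.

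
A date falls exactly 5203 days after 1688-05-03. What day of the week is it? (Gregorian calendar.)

Wednesday

May 3, 1688 is a Monday.
5203 mod 7 = 2, so 5203 days after a Monday is Monday + 2 = Wednesday.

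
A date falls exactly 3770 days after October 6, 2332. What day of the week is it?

Monday

Oct 6, 2332 is a Thursday.
3770 mod 7 = 4, so 3770 days after a Thursday is Thursday + 4 = Monday.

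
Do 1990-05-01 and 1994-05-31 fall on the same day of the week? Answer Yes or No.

Yes

From May 1, 1990 to May 31, 1994 is 1491 days.
1491 mod 7 = 0, so they are the same weekday.
(May 1, 1990 is a Tuesday; May 31, 1994 is a Tuesday.)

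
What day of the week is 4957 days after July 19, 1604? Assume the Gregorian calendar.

Tuesday

Jul 19, 1604 is a Monday.
4957 mod 7 = 1, so 4957 days after a Monday is Monday + 1 = Tuesday.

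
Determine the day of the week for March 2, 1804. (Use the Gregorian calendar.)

January 1, 1804 is a Sunday.
Jan 1, 1804 → Feb 1, 1804: 31 days (January has 31).
Feb 1, 1804 → Mar 1, 1804: 29 days (February has 29).
Mar 1, 1804 → Mar 2, 1804: 1 days.
Total: 61 days.
61 mod 7 = 5, so Sunday + 5 = Friday.

Friday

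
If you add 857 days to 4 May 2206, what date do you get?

+365 (one year) → May 4, 2207 (492 left).
+366 (one year; includes Feb 29, 2208) → May 4, 2208 (126 left).
May has 31 days: +28 → Jun 1, 2208 (98 left).
Jun has 30 days: +30 → Jul 1, 2208 (68 left).
Jul has 31 days: +31 → Aug 1, 2208 (37 left).
Aug has 31 days: +31 → Sep 1, 2208 (6 left).
+6 → Sep 7, 2208.

September 7, 2208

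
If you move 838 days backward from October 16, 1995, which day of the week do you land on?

First find the weekday of Oct 16, 1995. Doomsday rule: the anchor day for the 1900s is Wednesday. For year 95: 95÷12 = 7 r 11, and 11÷4 = 2, so 7+11+2 = 20.
Wednesday + 20 ≡ Tuesday — that's 1995's doomsday.
In October the doomsday date is Oct 10.
Oct 16 is 6 days after Oct 10; 6 mod 7 = 6, so Tuesday + 6 = Monday.
838 mod 7 = 5, so 838 days before a Monday is Monday − 5 = Wednesday.

Wednesday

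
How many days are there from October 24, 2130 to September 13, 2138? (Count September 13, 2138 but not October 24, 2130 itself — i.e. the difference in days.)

2881

Oct 24, 2130 → Oct 24, 2131: 365 days.
Oct 24, 2131 → Oct 24, 2132: 366 days (Feb 29, 2132 is in that span).
Oct 24, 2132 → Oct 24, 2133: 365 days.
Oct 24, 2133 → Oct 24, 2134: 365 days.
Oct 24, 2134 → Oct 24, 2135: 365 days.
Oct 24, 2135 → Oct 24, 2136: 366 days (Feb 29, 2136 is in that span).
Oct 24, 2136 → Oct 24, 2137: 365 days.
Oct 24, 2137 → Nov 24, 2137: 31 days (October has 31).
Nov 24, 2137 → Dec 24, 2137: 30 days (November has 30).
Dec 24, 2137 → Jan 24, 2138: 31 days (December has 31).
Jan 24, 2138 → Feb 24, 2138: 31 days (January has 31).
Feb 24, 2138 → Mar 24, 2138: 28 days (February has 28).
Mar 24, 2138 → Apr 24, 2138: 31 days (March has 31).
Apr 24, 2138 → May 24, 2138: 30 days (April has 30).
May 24, 2138 → Jun 24, 2138: 31 days (May has 31).
Jun 24, 2138 → Jul 24, 2138: 30 days (June has 30).
Jul 24, 2138 → Aug 24, 2138: 31 days (July has 31).
Aug 24, 2138 → Sep 13, 2138: 20 days.
Total: 2881 days.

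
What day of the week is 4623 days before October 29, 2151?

Tuesday

First find the weekday of Oct 29, 2151. Doomsday rule: the anchor day for the 2100s is Sunday. For year 51: 51÷12 = 4 r 3, and 3÷4 = 0, so 4+3+0 = 7.
Sunday + 7 ≡ Sunday — that's 2151's doomsday.
In October the doomsday date is Oct 10.
Oct 29 is 19 days after Oct 10; 19 mod 7 = 5, so Sunday + 5 = Friday.
4623 mod 7 = 3, so 4623 days before a Friday is Friday − 3 = Tuesday.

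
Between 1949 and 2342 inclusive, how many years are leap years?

Multiples of 4 in [1949,2342]: 98.
Of those, multiples of 100: 4 (not leap unless ÷400).
Multiples of 400: 1.
Leap years = 98 − 4 + 1 = 95.

95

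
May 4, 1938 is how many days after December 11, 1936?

Dec 11, 1936 → Dec 11, 1937: 365 days.
Dec 11, 1937 → Jan 11, 1938: 31 days (December has 31).
Jan 11, 1938 → Feb 11, 1938: 31 days (January has 31).
Feb 11, 1938 → Mar 11, 1938: 28 days (February has 28).
Mar 11, 1938 → Apr 11, 1938: 31 days (March has 31).
Apr 11, 1938 → May 4, 1938: 23 days.
Total: 509 days.

509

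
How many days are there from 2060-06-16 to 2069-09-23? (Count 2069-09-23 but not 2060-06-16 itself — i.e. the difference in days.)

3386

Jun 16, 2060 → Jun 16, 2061: 365 days.
Jun 16, 2061 → Jun 16, 2062: 365 days.
Jun 16, 2062 → Jun 16, 2063: 365 days.
Jun 16, 2063 → Jun 16, 2064: 366 days (Feb 29, 2064 is in that span).
Jun 16, 2064 → Jun 16, 2065: 365 days.
Jun 16, 2065 → Jun 16, 2066: 365 days.
Jun 16, 2066 → Jun 16, 2067: 365 days.
Jun 16, 2067 → Jun 16, 2068: 366 days (Feb 29, 2068 is in that span).
Jun 16, 2068 → Jun 16, 2069: 365 days.
Jun 16, 2069 → Jul 16, 2069: 30 days (June has 30).
Jul 16, 2069 → Aug 16, 2069: 31 days (July has 31).
Aug 16, 2069 → Sep 16, 2069: 31 days (August has 31).
Sep 16, 2069 → Sep 23, 2069: 7 days.
Total: 3386 days.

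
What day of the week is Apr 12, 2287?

Doomsday rule: the anchor day for the 2200s is Friday. For year 87: 87÷12 = 7 r 3, and 3÷4 = 0, so 7+3+0 = 10.
Friday + 10 ≡ Monday — that's 2287's doomsday.
In April the doomsday date is Apr 4.
Apr 12 is 8 days after Apr 4; 8 mod 7 = 1, so Monday + 1 = Tuesday.

Tuesday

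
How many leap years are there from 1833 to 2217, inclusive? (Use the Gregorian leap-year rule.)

Multiples of 4 in [1833,2217]: 96.
Of those, multiples of 100: 4 (not leap unless ÷400).
Multiples of 400: 1.
Leap years = 96 − 4 + 1 = 93.

93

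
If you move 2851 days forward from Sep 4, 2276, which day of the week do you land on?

Wednesday

Sep 4, 2276 is a Monday.
2851 mod 7 = 2, so 2851 days after a Monday is Monday + 2 = Wednesday.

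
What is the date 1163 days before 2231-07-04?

April 27, 2228

−365 (one year) → Jul 4, 2230 (798 left).
−365 (one year) → Jul 4, 2229 (433 left).
−365 (one year) → Jul 4, 2228 (68 left).
−4 → Jun 30, 2228 (end of Jun, 30 days; 64 left).
−30 → May 31, 2228 (end of May, 31 days; 34 left).
−31 → Apr 30, 2228 (end of Apr, 30 days; 3 left).
−3 → Apr 27, 2228.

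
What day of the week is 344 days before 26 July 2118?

Monday

First find the weekday of Jul 26, 2118. Doomsday rule: the anchor day for the 2100s is Sunday. For year 18: 18÷12 = 1 r 6, and 6÷4 = 1, so 1+6+1 = 8.
Sunday + 8 ≡ Monday — that's 2118's doomsday.
In July the doomsday date is Jul 11.
Jul 26 is 15 days after Jul 11; 15 mod 7 = 1, so Monday + 1 = Tuesday.
344 mod 7 = 1, so 344 days before a Tuesday is Tuesday − 1 = Monday.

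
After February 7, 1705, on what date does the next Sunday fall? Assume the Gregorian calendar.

February 8, 1705

Feb 7, 1705 is a Saturday.
From Saturday to the next Sunday is 1 day.
Feb 7, 1705 + 1 = Feb 8, 1705.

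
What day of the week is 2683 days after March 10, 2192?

Monday

First find the weekday of Mar 10, 2192. Doomsday rule: the anchor day for the 2100s is Sunday. For year 92: 92÷12 = 7 r 8, and 8÷4 = 2, so 7+8+2 = 17.
Sunday + 17 ≡ Wednesday — that's 2192's doomsday.
In March the doomsday date is Mar 14.
Mar 10 is 4 days before Mar 14; 4 mod 7 = 4, so Wednesday − 4 = Saturday.
2683 mod 7 = 2, so 2683 days after a Saturday is Saturday + 2 = Monday.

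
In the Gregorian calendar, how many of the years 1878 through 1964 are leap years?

21

Multiples of 4 in [1878,1964]: 22.
Of those, multiples of 100: 1 (not leap unless ÷400).
Multiples of 400: 0.
Leap years = 22 − 1 + 0 = 21.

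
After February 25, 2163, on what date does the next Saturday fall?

February 26, 2163

Feb 25, 2163 is a Friday.
From Friday to the next Saturday is 1 day.
Feb 25, 2163 + 1 = Feb 26, 2163.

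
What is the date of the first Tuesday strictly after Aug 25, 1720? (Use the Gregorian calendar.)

Aug 25, 1720 is a Sunday.
From Sunday to the next Tuesday is 2 days.
Aug 25, 1720 + 2 = Aug 27, 1720.

August 27, 1720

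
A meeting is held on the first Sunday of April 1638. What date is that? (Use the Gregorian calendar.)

April 1, 1638 is a Thursday.
The first Sunday is therefore April 4 (3 days later).

April 4, 1638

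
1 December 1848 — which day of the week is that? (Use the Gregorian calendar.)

Friday

January 1, 1848 is a Saturday.
Jan 1, 1848 → Feb 1, 1848: 31 days (January has 31).
Feb 1, 1848 → Mar 1, 1848: 29 days (February has 29).
Mar 1, 1848 → Apr 1, 1848: 31 days (March has 31).
Apr 1, 1848 → May 1, 1848: 30 days (April has 30).
May 1, 1848 → Jun 1, 1848: 31 days (May has 31).
Jun 1, 1848 → Jul 1, 1848: 30 days (June has 30).
Jul 1, 1848 → Aug 1, 1848: 31 days (July has 31).
Aug 1, 1848 → Sep 1, 1848: 31 days (August has 31).
Sep 1, 1848 → Oct 1, 1848: 30 days (September has 30).
Oct 1, 1848 → Nov 1, 1848: 31 days (October has 31).
Nov 1, 1848 → Dec 1, 1848: 30 days.
Total: 335 days.
335 mod 7 = 6, so Saturday + 6 = Friday.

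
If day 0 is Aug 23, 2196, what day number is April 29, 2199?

Aug 23, 2196 → Aug 23, 2197: 365 days.
Aug 23, 2197 → Aug 23, 2198: 365 days.
Aug 23, 2198 → Sep 23, 2198: 31 days (August has 31).
Sep 23, 2198 → Oct 23, 2198: 30 days (September has 30).
Oct 23, 2198 → Nov 23, 2198: 31 days (October has 31).
Nov 23, 2198 → Dec 23, 2198: 30 days (November has 30).
Dec 23, 2198 → Jan 23, 2199: 31 days (December has 31).
Jan 23, 2199 → Feb 23, 2199: 31 days (January has 31).
Feb 23, 2199 → Mar 23, 2199: 28 days (February has 28).
Mar 23, 2199 → Apr 23, 2199: 31 days (March has 31).
Apr 23, 2199 → Apr 29, 2199: 6 days.
Total: 979 days.

979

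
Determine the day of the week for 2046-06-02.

Saturday

January 1, 2046 is a Monday.
Jan 1, 2046 → Feb 1, 2046: 31 days (January has 31).
Feb 1, 2046 → Mar 1, 2046: 28 days (February has 28).
Mar 1, 2046 → Apr 1, 2046: 31 days (March has 31).
Apr 1, 2046 → May 1, 2046: 30 days (April has 30).
May 1, 2046 → Jun 1, 2046: 31 days (May has 31).
Jun 1, 2046 → Jun 2, 2046: 1 days.
Total: 152 days.
152 mod 7 = 5, so Monday + 5 = Saturday.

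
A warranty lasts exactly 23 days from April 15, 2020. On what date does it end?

Apr has 30 days: +16 → May 1, 2020 (7 left).
+7 → May 8, 2020.

May 8, 2020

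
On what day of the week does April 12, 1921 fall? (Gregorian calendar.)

January 1, 1921 is a Saturday.
Jan 1, 1921 → Feb 1, 1921: 31 days (January has 31).
Feb 1, 1921 → Mar 1, 1921: 28 days (February has 28).
Mar 1, 1921 → Apr 1, 1921: 31 days (March has 31).
Apr 1, 1921 → Apr 12, 1921: 11 days.
Total: 101 days.
101 mod 7 = 3, so Saturday + 3 = Tuesday.

Tuesday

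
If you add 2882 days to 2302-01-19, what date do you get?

December 10, 2309

+365 (one year) → Jan 19, 2303 (2517 left).
+365 (one year) → Jan 19, 2304 (2152 left).
+366 (one year; includes Feb 29, 2304) → Jan 19, 2305 (1786 left).
+365 (one year) → Jan 19, 2306 (1421 left).
+365 (one year) → Jan 19, 2307 (1056 left).
+365 (one year) → Jan 19, 2308 (691 left).
+366 (one year; includes Feb 29, 2308) → Jan 19, 2309 (325 left).
Jan has 31 days: +13 → Feb 1, 2309 (312 left).
Feb has 28 days: +28 → Mar 1, 2309 (284 left).
Mar has 31 days: +31 → Apr 1, 2309 (253 left).
Apr has 30 days: +30 → May 1, 2309 (223 left).
May has 31 days: +31 → Jun 1, 2309 (192 left).
Jun has 30 days: +30 → Jul 1, 2309 (162 left).
Jul has 31 days: +31 → Aug 1, 2309 (131 left).
Aug has 31 days: +31 → Sep 1, 2309 (100 left).
Sep has 30 days: +30 → Oct 1, 2309 (70 left).
Oct has 31 days: +31 → Nov 1, 2309 (39 left).
Nov has 30 days: +30 → Dec 1, 2309 (9 left).
+9 → Dec 10, 2309.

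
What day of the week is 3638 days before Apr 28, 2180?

Sunday

Apr 28, 2180 is a Friday.
3638 mod 7 = 5, so 3638 days before a Friday is Friday − 5 = Sunday.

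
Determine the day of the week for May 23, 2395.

Doomsday rule: the anchor day for the 2300s is Wednesday. For year 95: 95÷12 = 7 r 11, and 11÷4 = 2, so 7+11+2 = 20.
Wednesday + 20 ≡ Tuesday — that's 2395's doomsday.
In May the doomsday date is May 9.
May 23 is 14 days after May 9; 14 mod 7 = 0, so Tuesday + 0 = Tuesday.

Tuesday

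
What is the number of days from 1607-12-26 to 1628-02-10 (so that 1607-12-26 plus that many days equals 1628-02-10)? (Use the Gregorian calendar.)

7351

Dec 26, 1607 → Dec 26, 1608: 366 days (Feb 29, 1608 is in that span).
Dec 26, 1608 → Dec 26, 1609: 365 days.
Dec 26, 1609 → Dec 26, 1610: 365 days.
Dec 26, 1610 → Dec 26, 1611: 365 days.
Dec 26, 1611 → Dec 26, 1612: 366 days (Feb 29, 1612 is in that span).
Dec 26, 1612 → Dec 26, 1613: 365 days.
Dec 26, 1613 → Dec 26, 1614: 365 days.
Dec 26, 1614 → Dec 26, 1615: 365 days.
Dec 26, 1615 → Dec 26, 1616: 366 days (Feb 29, 1616 is in that span).
Dec 26, 1616 → Dec 26, 1617: 365 days.
Dec 26, 1617 → Dec 26, 1618: 365 days.
Dec 26, 1618 → Dec 26, 1619: 365 days.
Dec 26, 1619 → Dec 26, 1620: 366 days (Feb 29, 1620 is in that span).
Dec 26, 1620 → Dec 26, 1621: 365 days.
Dec 26, 1621 → Dec 26, 1622: 365 days.
Dec 26, 1622 → Dec 26, 1623: 365 days.
Dec 26, 1623 → Dec 26, 1624: 366 days (Feb 29, 1624 is in that span).
Dec 26, 1624 → Dec 26, 1625: 365 days.
Dec 26, 1625 → Dec 26, 1626: 365 days.
Dec 26, 1626 → Dec 26, 1627: 365 days.
Dec 26, 1627 → Jan 26, 1628: 31 days (December has 31).
Jan 26, 1628 → Feb 10, 1628: 15 days.
Total: 7351 days.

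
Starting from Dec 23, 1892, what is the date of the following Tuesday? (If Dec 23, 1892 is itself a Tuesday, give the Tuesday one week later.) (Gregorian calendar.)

December 27, 1892

Dec 23, 1892 is a Friday.
From Friday to the next Tuesday is 4 days.
Dec 23, 1892 + 4 = Dec 27, 1892.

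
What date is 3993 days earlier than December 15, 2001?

January 9, 1991

−365 (one year) → Dec 15, 2000 (3628 left).
−366 (one year; includes Feb 29, 2000) → Dec 15, 1999 (3262 left).
−365 (one year) → Dec 15, 1998 (2897 left).
−365 (one year) → Dec 15, 1997 (2532 left).
−365 (one year) → Dec 15, 1996 (2167 left).
−366 (one year; includes Feb 29, 1996) → Dec 15, 1995 (1801 left).
−365 (one year) → Dec 15, 1994 (1436 left).
−365 (one year) → Dec 15, 1993 (1071 left).
−365 (one year) → Dec 15, 1992 (706 left).
−366 (one year; includes Feb 29, 1992) → Dec 15, 1991 (340 left).
−15 → Nov 30, 1991 (end of Nov, 30 days; 325 left).
−30 → Oct 31, 1991 (end of Oct, 31 days; 295 left).
−31 → Sep 30, 1991 (end of Sep, 30 days; 264 left).
−30 → Aug 31, 1991 (end of Aug, 31 days; 234 left).
−31 → Jul 31, 1991 (end of Jul, 31 days; 203 left).
−31 → Jun 30, 1991 (end of Jun, 30 days; 172 left).
−30 → May 31, 1991 (end of May, 31 days; 142 left).
−31 → Apr 30, 1991 (end of Apr, 30 days; 111 left).
−30 → Mar 31, 1991 (end of Mar, 31 days; 81 left).
−31 → Feb 28, 1991 (end of Feb, 28 days; 50 left).
−28 → Jan 31, 1991 (end of Jan, 31 days; 22 left).
−22 → Jan 9, 1991.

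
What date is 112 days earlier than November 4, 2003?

July 15, 2003

−4 → Oct 31, 2003 (end of Oct, 31 days; 108 left).
−31 → Sep 30, 2003 (end of Sep, 30 days; 77 left).
−30 → Aug 31, 2003 (end of Aug, 31 days; 47 left).
−31 → Jul 31, 2003 (end of Jul, 31 days; 16 left).
−16 → Jul 15, 2003.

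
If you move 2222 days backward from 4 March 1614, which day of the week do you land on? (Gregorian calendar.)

Saturday

First find the weekday of Mar 4, 1614. Doomsday rule: the anchor day for the 1600s is Tuesday. For year 14: 14÷12 = 1 r 2, and 2÷4 = 0, so 1+2+0 = 3.
Tuesday + 3 ≡ Friday — that's 1614's doomsday.
In March the doomsday date is Mar 14.
Mar 4 is 10 days before Mar 14; 10 mod 7 = 3, so Friday − 3 = Tuesday.
2222 mod 7 = 3, so 2222 days before a Tuesday is Tuesday − 3 = Saturday.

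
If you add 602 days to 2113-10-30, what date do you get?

+365 (one year) → Oct 30, 2114 (237 left).
Oct has 31 days: +2 → Nov 1, 2114 (235 left).
Nov has 30 days: +30 → Dec 1, 2114 (205 left).
Dec has 31 days: +31 → Jan 1, 2115 (174 left).
Jan has 31 days: +31 → Feb 1, 2115 (143 left).
Feb has 28 days: +28 → Mar 1, 2115 (115 left).
Mar has 31 days: +31 → Apr 1, 2115 (84 left).
Apr has 30 days: +30 → May 1, 2115 (54 left).
May has 31 days: +31 → Jun 1, 2115 (23 left).
+23 → Jun 24, 2115.

June 24, 2115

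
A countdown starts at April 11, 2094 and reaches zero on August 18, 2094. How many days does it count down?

Apr 11, 2094 → May 11, 2094: 30 days (April has 30).
May 11, 2094 → Jun 11, 2094: 31 days (May has 31).
Jun 11, 2094 → Jul 11, 2094: 30 days (June has 30).
Jul 11, 2094 → Aug 11, 2094: 31 days (July has 31).
Aug 11, 2094 → Aug 18, 2094: 7 days.
Total: 129 days.

129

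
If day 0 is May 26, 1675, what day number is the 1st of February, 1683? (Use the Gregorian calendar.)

2808

May 26, 1675 → May 26, 1676: 366 days (Feb 29, 1676 is in that span).
May 26, 1676 → May 26, 1677: 365 days.
May 26, 1677 → May 26, 1678: 365 days.
May 26, 1678 → May 26, 1679: 365 days.
May 26, 1679 → May 26, 1680: 366 days (Feb 29, 1680 is in that span).
May 26, 1680 → May 26, 1681: 365 days.
May 26, 1681 → May 26, 1682: 365 days.
May 26, 1682 → Jun 26, 1682: 31 days (May has 31).
Jun 26, 1682 → Jul 26, 1682: 30 days (June has 30).
Jul 26, 1682 → Aug 26, 1682: 31 days (July has 31).
Aug 26, 1682 → Sep 26, 1682: 31 days (August has 31).
Sep 26, 1682 → Oct 26, 1682: 30 days (September has 30).
Oct 26, 1682 → Nov 26, 1682: 31 days (October has 31).
Nov 26, 1682 → Dec 26, 1682: 30 days (November has 30).
Dec 26, 1682 → Jan 26, 1683: 31 days (December has 31).
Jan 26, 1683 → Feb 1, 1683: 6 days.
Total: 2808 days.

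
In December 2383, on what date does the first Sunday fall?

December 4, 2383

December 1, 2383 is a Thursday.
The first Sunday is therefore December 4 (3 days later).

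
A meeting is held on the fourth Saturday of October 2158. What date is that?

October 28, 2158

October 1, 2158 is a Sunday.
The first Saturday is therefore October 7 (6 days later).
The fourth Saturday is 7 + 3×7 = October 28.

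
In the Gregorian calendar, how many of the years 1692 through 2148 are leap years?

111

Multiples of 4 in [1692,2148]: 115.
Of those, multiples of 100: 5 (not leap unless ÷400).
Multiples of 400: 1.
Leap years = 115 − 5 + 1 = 111.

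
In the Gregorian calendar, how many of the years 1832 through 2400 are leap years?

139

Multiples of 4 in [1832,2400]: 143.
Of those, multiples of 100: 6 (not leap unless ÷400).
Multiples of 400: 2.
Leap years = 143 − 6 + 2 = 139.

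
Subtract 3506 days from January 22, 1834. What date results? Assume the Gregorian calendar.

−365 (one year) → Jan 22, 1833 (3141 left).
−366 (one year; includes Feb 29, 1832) → Jan 22, 1832 (2775 left).
−365 (one year) → Jan 22, 1831 (2410 left).
−365 (one year) → Jan 22, 1830 (2045 left).
−365 (one year) → Jan 22, 1829 (1680 left).
−366 (one year; includes Feb 29, 1828) → Jan 22, 1828 (1314 left).
−365 (one year) → Jan 22, 1827 (949 left).
−365 (one year) → Jan 22, 1826 (584 left).
−365 (one year) → Jan 22, 1825 (219 left).
−22 → Dec 31, 1824 (end of Dec, 31 days; 197 left).
−31 → Nov 30, 1824 (end of Nov, 30 days; 166 left).
−30 → Oct 31, 1824 (end of Oct, 31 days; 136 left).
−31 → Sep 30, 1824 (end of Sep, 30 days; 105 left).
−30 → Aug 31, 1824 (end of Aug, 31 days; 75 left).
−31 → Jul 31, 1824 (end of Jul, 31 days; 44 left).
−31 → Jun 30, 1824 (end of Jun, 30 days; 13 left).
−13 → Jun 17, 1824.

June 17, 1824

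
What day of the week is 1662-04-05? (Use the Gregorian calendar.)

Doomsday rule: the anchor day for the 1600s is Tuesday. For year 62: 62÷12 = 5 r 2, and 2÷4 = 0, so 5+2+0 = 7.
Tuesday + 7 ≡ Tuesday — that's 1662's doomsday.
In April the doomsday date is Apr 4.
Apr 5 is 1 day after Apr 4; 1 mod 7 = 1, so Tuesday + 1 = Wednesday.

Wednesday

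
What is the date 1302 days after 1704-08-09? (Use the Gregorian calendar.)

March 3, 1708

+365 (one year) → Aug 9, 1705 (937 left).
+365 (one year) → Aug 9, 1706 (572 left).
+365 (one year) → Aug 9, 1707 (207 left).
Aug has 31 days: +23 → Sep 1, 1707 (184 left).
Sep has 30 days: +30 → Oct 1, 1707 (154 left).
Oct has 31 days: +31 → Nov 1, 1707 (123 left).
Nov has 30 days: +30 → Dec 1, 1707 (93 left).
Dec has 31 days: +31 → Jan 1, 1708 (62 left).
Jan has 31 days: +31 → Feb 1, 1708 (31 left).
Feb has 29 days: +29 → Mar 1, 1708 (2 left).
+2 → Mar 3, 1708.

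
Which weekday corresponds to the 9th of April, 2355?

Saturday

Doomsday rule: the anchor day for the 2300s is Wednesday. For year 55: 55÷12 = 4 r 7, and 7÷4 = 1, so 4+7+1 = 12.
Wednesday + 12 ≡ Monday — that's 2355's doomsday.
In April the doomsday date is Apr 4.
Apr 9 is 5 days after Apr 4; 5 mod 7 = 5, so Monday + 5 = Saturday.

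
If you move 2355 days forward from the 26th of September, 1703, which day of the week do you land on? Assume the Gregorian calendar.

First find the weekday of Sep 26, 1703. Doomsday rule: the anchor day for the 1700s is Sunday. For year 03: 3÷12 = 0 r 3, and 3÷4 = 0, so 0+3+0 = 3.
Sunday + 3 ≡ Wednesday — that's 1703's doomsday.
In September the doomsday date is Sep 5.
Sep 26 is 21 days after Sep 5; 21 mod 7 = 0, so Wednesday + 0 = Wednesday.
2355 mod 7 = 3, so 2355 days after a Wednesday is Wednesday + 3 = Saturday.

Saturday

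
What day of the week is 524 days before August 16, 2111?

Aug 16, 2111 is a Sunday.
524 mod 7 = 6, so 524 days before a Sunday is Sunday − 6 = Monday.

Monday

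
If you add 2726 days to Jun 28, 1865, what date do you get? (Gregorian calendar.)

+365 (one year) → Jun 28, 1866 (2361 left).
+365 (one year) → Jun 28, 1867 (1996 left).
+366 (one year; includes Feb 29, 1868) → Jun 28, 1868 (1630 left).
+365 (one year) → Jun 28, 1869 (1265 left).
+365 (one year) → Jun 28, 1870 (900 left).
+365 (one year) → Jun 28, 1871 (535 left).
+366 (one year; includes Feb 29, 1872) → Jun 28, 1872 (169 left).
Jun has 30 days: +3 → Jul 1, 1872 (166 left).
Jul has 31 days: +31 → Aug 1, 1872 (135 left).
Aug has 31 days: +31 → Sep 1, 1872 (104 left).
Sep has 30 days: +30 → Oct 1, 1872 (74 left).
Oct has 31 days: +31 → Nov 1, 1872 (43 left).
Nov has 30 days: +30 → Dec 1, 1872 (13 left).
+13 → Dec 14, 1872.

December 14, 1872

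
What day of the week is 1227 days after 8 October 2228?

First find the weekday of Oct 8, 2228. Doomsday rule: the anchor day for the 2200s is Friday. For year 28: 28÷12 = 2 r 4, and 4÷4 = 1, so 2+4+1 = 7.
Friday + 7 ≡ Friday — that's 2228's doomsday.
In October the doomsday date is Oct 10.
Oct 8 is 2 days before Oct 10; 2 mod 7 = 2, so Friday − 2 = Wednesday.
1227 mod 7 = 2, so 1227 days after a Wednesday is Wednesday + 2 = Friday.

Friday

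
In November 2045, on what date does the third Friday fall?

November 17, 2045

November 1, 2045 is a Wednesday.
The first Friday is therefore November 3 (2 days later).
The third Friday is 3 + 2×7 = November 17.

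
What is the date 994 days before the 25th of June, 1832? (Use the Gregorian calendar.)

October 5, 1829

−366 (one year; includes Feb 29, 1832) → Jun 25, 1831 (628 left).
−365 (one year) → Jun 25, 1830 (263 left).
−25 → May 31, 1830 (end of May, 31 days; 238 left).
−31 → Apr 30, 1830 (end of Apr, 30 days; 207 left).
−30 → Mar 31, 1830 (end of Mar, 31 days; 177 left).
−31 → Feb 28, 1830 (end of Feb, 28 days; 146 left).
−28 → Jan 31, 1830 (end of Jan, 31 days; 118 left).
−31 → Dec 31, 1829 (end of Dec, 31 days; 87 left).
−31 → Nov 30, 1829 (end of Nov, 30 days; 56 left).
−30 → Oct 31, 1829 (end of Oct, 31 days; 26 left).
−26 → Oct 5, 1829.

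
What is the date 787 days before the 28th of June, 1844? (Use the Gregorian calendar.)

May 3, 1842

−366 (one year; includes Feb 29, 1844) → Jun 28, 1843 (421 left).
−365 (one year) → Jun 28, 1842 (56 left).
−28 → May 31, 1842 (end of May, 31 days; 28 left).
−28 → May 3, 1842.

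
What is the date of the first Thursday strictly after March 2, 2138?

Mar 2, 2138 is a Sunday.
From Sunday to the next Thursday is 4 days.
Mar 2, 2138 + 4 = Mar 6, 2138.

March 6, 2138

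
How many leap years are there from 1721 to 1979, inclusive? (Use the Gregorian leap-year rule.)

62

Multiples of 4 in [1721,1979]: 64.
Of those, multiples of 100: 2 (not leap unless ÷400).
Multiples of 400: 0.
Leap years = 64 − 2 + 0 = 62.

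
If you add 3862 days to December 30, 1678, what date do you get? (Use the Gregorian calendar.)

+365 (one year) → Dec 30, 1679 (3497 left).
+366 (one year; includes Feb 29, 1680) → Dec 30, 1680 (3131 left).
+365 (one year) → Dec 30, 1681 (2766 left).
+365 (one year) → Dec 30, 1682 (2401 left).
+365 (one year) → Dec 30, 1683 (2036 left).
+366 (one year; includes Feb 29, 1684) → Dec 30, 1684 (1670 left).
+365 (one year) → Dec 30, 1685 (1305 left).
+365 (one year) → Dec 30, 1686 (940 left).
+365 (one year) → Dec 30, 1687 (575 left).
+366 (one year; includes Feb 29, 1688) → Dec 30, 1688 (209 left).
Dec has 31 days: +2 → Jan 1, 1689 (207 left).
Jan has 31 days: +31 → Feb 1, 1689 (176 left).
Feb has 28 days: +28 → Mar 1, 1689 (148 left).
Mar has 31 days: +31 → Apr 1, 1689 (117 left).
Apr has 30 days: +30 → May 1, 1689 (87 left).
May has 31 days: +31 → Jun 1, 1689 (56 left).
Jun has 30 days: +30 → Jul 1, 1689 (26 left).
+26 → Jul 27, 1689.

July 27, 1689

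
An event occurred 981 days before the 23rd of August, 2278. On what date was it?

−365 (one year) → Aug 23, 2277 (616 left).
−365 (one year) → Aug 23, 2276 (251 left).
−23 → Jul 31, 2276 (end of Jul, 31 days; 228 left).
−31 → Jun 30, 2276 (end of Jun, 30 days; 197 left).
−30 → May 31, 2276 (end of May, 31 days; 167 left).
−31 → Apr 30, 2276 (end of Apr, 30 days; 136 left).
−30 → Mar 31, 2276 (end of Mar, 31 days; 106 left).
−31 → Feb 29, 2276 (end of Feb, 29 days; 75 left).
−29 → Jan 31, 2276 (end of Jan, 31 days; 46 left).
−31 → Dec 31, 2275 (end of Dec, 31 days; 15 left).
−15 → Dec 16, 2275.

December 16, 2275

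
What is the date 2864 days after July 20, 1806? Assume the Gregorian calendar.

May 23, 1814

+365 (one year) → Jul 20, 1807 (2499 left).
+366 (one year; includes Feb 29, 1808) → Jul 20, 1808 (2133 left).
+365 (one year) → Jul 20, 1809 (1768 left).
+365 (one year) → Jul 20, 1810 (1403 left).
+365 (one year) → Jul 20, 1811 (1038 left).
+366 (one year; includes Feb 29, 1812) → Jul 20, 1812 (672 left).
+365 (one year) → Jul 20, 1813 (307 left).
Jul has 31 days: +12 → Aug 1, 1813 (295 left).
Aug has 31 days: +31 → Sep 1, 1813 (264 left).
Sep has 30 days: +30 → Oct 1, 1813 (234 left).
Oct has 31 days: +31 → Nov 1, 1813 (203 left).
Nov has 30 days: +30 → Dec 1, 1813 (173 left).
Dec has 31 days: +31 → Jan 1, 1814 (142 left).
Jan has 31 days: +31 → Feb 1, 1814 (111 left).
Feb has 28 days: +28 → Mar 1, 1814 (83 left).
Mar has 31 days: +31 → Apr 1, 1814 (52 left).
Apr has 30 days: +30 → May 1, 1814 (22 left).
+22 → May 23, 1814.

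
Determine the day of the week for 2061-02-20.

Sunday

January 1, 2061 is a Saturday.
Jan 1, 2061 → Feb 1, 2061: 31 days (January has 31).
Feb 1, 2061 → Feb 20, 2061: 19 days.
Total: 50 days.
50 mod 7 = 1, so Saturday + 1 = Sunday.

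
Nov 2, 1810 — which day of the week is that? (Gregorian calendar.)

Friday

Doomsday rule: the anchor day for the 1800s is Friday. For year 10: 10÷12 = 0 r 10, and 10÷4 = 2, so 0+10+2 = 12.
Friday + 12 ≡ Wednesday — that's 1810's doomsday.
In November the doomsday date is Nov 7.
Nov 2 is 5 days before Nov 7; 5 mod 7 = 5, so Wednesday − 5 = Friday.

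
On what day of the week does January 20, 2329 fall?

Doomsday rule: the anchor day for the 2300s is Wednesday. For year 29: 29÷12 = 2 r 5, and 5÷4 = 1, so 2+5+1 = 8.
Wednesday + 8 ≡ Thursday — that's 2329's doomsday.
In January the doomsday date is Jan 3 (2329 is not a leap year).
Jan 20 is 17 days after Jan 3; 17 mod 7 = 3, so Thursday + 3 = Sunday.

Sunday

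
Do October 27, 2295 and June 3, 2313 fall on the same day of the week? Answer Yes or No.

From Oct 27, 2295 to Jun 3, 2313 is 6428 days.
6428 mod 7 = 2, so they are different weekdays.
(Oct 27, 2295 is a Sunday; Jun 3, 2313 is a Tuesday.)

No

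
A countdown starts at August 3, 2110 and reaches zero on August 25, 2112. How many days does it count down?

Aug 3, 2110 → Aug 3, 2111: 365 days.
Aug 3, 2111 → Sep 3, 2111: 31 days (August has 31).
Sep 3, 2111 → Oct 3, 2111: 30 days (September has 30).
Oct 3, 2111 → Nov 3, 2111: 31 days (October has 31).
Nov 3, 2111 → Dec 3, 2111: 30 days (November has 30).
Dec 3, 2111 → Jan 3, 2112: 31 days (December has 31).
Jan 3, 2112 → Feb 3, 2112: 31 days (January has 31).
Feb 3, 2112 → Mar 3, 2112: 29 days (February has 29).
Mar 3, 2112 → Apr 3, 2112: 31 days (March has 31).
Apr 3, 2112 → May 3, 2112: 30 days (April has 30).
May 3, 2112 → Jun 3, 2112: 31 days (May has 31).
Jun 3, 2112 → Jul 3, 2112: 30 days (June has 30).
Jul 3, 2112 → Aug 3, 2112: 31 days (July has 31).
Aug 3, 2112 → Aug 25, 2112: 22 days.
Total: 753 days.

753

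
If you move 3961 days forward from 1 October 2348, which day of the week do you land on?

Oct 1, 2348 is a Friday.
3961 mod 7 = 6, so 3961 days after a Friday is Friday + 6 = Thursday.

Thursday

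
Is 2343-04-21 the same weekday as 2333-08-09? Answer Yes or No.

From Aug 9, 2333 to Apr 21, 2343 is 3542 days.
3542 mod 7 = 0, so they are the same weekday.
(Aug 9, 2333 is a Wednesday; Apr 21, 2343 is a Wednesday.)

Yes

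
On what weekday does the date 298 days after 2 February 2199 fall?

Feb 2, 2199 is a Saturday.
298 mod 7 = 4, so 298 days after a Saturday is Saturday + 4 = Wednesday.

Wednesday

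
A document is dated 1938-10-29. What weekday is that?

January 1, 1938 is a Saturday.
Jan 1, 1938 → Feb 1, 1938: 31 days (January has 31).
Feb 1, 1938 → Mar 1, 1938: 28 days (February has 28).
Mar 1, 1938 → Apr 1, 1938: 31 days (March has 31).
Apr 1, 1938 → May 1, 1938: 30 days (April has 30).
May 1, 1938 → Jun 1, 1938: 31 days (May has 31).
Jun 1, 1938 → Jul 1, 1938: 30 days (June has 30).
Jul 1, 1938 → Aug 1, 1938: 31 days (July has 31).
Aug 1, 1938 → Sep 1, 1938: 31 days (August has 31).
Sep 1, 1938 → Oct 1, 1938: 30 days (September has 30).
Oct 1, 1938 → Oct 29, 1938: 28 days.
Total: 301 days.
301 mod 7 = 0, so Saturday + 0 = Saturday.

Saturday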